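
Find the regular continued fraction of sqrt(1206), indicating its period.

Write x_i = (sqrt(1206) + m_i)/d_i with (m_0, d_0) = (0, 1). a_0 = floor(sqrt(1206)) = 34, since 34^2 = 1156 <= 1206 < 1225 = 35^2.
Iterate m_{i+1} = d_i*a_i - m_i, d_{i+1} = (1206 - m_{i+1}^2)/d_i, a_{i+1} = floor((a_0 + m_{i+1})/d_{i+1}):
  m_1 = 1*34 - 0 = 34, d_1 = (1206 - 34^2)/1 = 50/1 = 50, a_1 = floor((34 + 34)/50) = 1.
  m_2 = 50*1 - 34 = 16, d_2 = (1206 - 16^2)/50 = 950/50 = 19, a_2 = floor((34 + 16)/19) = 2.
  m_3 = 19*2 - 16 = 22, d_3 = (1206 - 22^2)/19 = 722/19 = 38, a_3 = floor((34 + 22)/38) = 1.
  m_4 = 38*1 - 22 = 16, d_4 = (1206 - 16^2)/38 = 950/38 = 25, a_4 = floor((34 + 16)/25) = 2.
  m_5 = 25*2 - 16 = 34, d_5 = (1206 - 34^2)/25 = 50/25 = 2, a_5 = floor((34 + 34)/2) = 34.
  m_6 = 2*34 - 34 = 34, d_6 = (1206 - 34^2)/2 = 50/2 = 25, a_6 = floor((34 + 34)/25) = 2.
  m_7 = 25*2 - 34 = 16, d_7 = (1206 - 16^2)/25 = 950/25 = 38, a_7 = floor((34 + 16)/38) = 1.
  m_8 = 38*1 - 16 = 22, d_8 = (1206 - 22^2)/38 = 722/38 = 19, a_8 = floor((34 + 22)/19) = 2.
  m_9 = 19*2 - 22 = 16, d_9 = (1206 - 16^2)/19 = 950/19 = 50, a_9 = floor((34 + 16)/50) = 1.
  m_10 = 50*1 - 16 = 34, d_10 = (1206 - 34^2)/50 = 50/50 = 1, a_10 = floor((34 + 34)/1) = 68.
  m_11 = 1*68 - 34 = 34, d_11 = (1206 - 34^2)/1 = 50/1 = 50: (m_11, d_11) = (m_1, d_1) = (34, 50), so from here the quotients repeat a_1, ..., a_10; the period length is 10.
Hence the expansion of sqrt(1206) is a_0 = 34 followed by the repeating block 1, 2, 1, 2, 34, 2, 1, 2, 1, 68 (period 10).

[34; (1, 2, 1, 2, 34, 2, 1, 2, 1, 68)]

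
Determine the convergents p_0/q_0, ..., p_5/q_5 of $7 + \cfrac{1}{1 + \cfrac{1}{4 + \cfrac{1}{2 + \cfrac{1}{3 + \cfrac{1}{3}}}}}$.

7/1, 8/1, 39/5, 86/11, 297/38, 977/125

Using the convergent recurrence p_i = a_i*p_{i-1} + p_{i-2}, q_i = a_i*q_{i-1} + q_{i-2} with p_{-2}=0, p_{-1}=1, q_{-2}=1, q_{-1}=0:
  i=0: a_0=7, p_0 = 7*1 + 0 = 7, q_0 = 7*0 + 1 = 1.
  i=1: a_1=1, p_1 = 1*7 + 1 = 8, q_1 = 1*1 + 0 = 1.
  i=2: a_2=4, p_2 = 4*8 + 7 = 39, q_2 = 4*1 + 1 = 5.
  i=3: a_3=2, p_3 = 2*39 + 8 = 86, q_3 = 2*5 + 1 = 11.
  i=4: a_4=3, p_4 = 3*86 + 39 = 297, q_4 = 3*11 + 5 = 38.
  i=5: a_5=3, p_5 = 3*297 + 86 = 977, q_5 = 3*38 + 11 = 125.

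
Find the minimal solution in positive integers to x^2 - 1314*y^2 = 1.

First expand sqrt(1314) as a continued fraction. With x_i = (sqrt(1314) + m_i)/d_i and (m_0, d_0) = (0, 1): a_0 = floor(sqrt(1314)) = 36, since 36^2 = 1296 <= 1314 < 1369 = 37^2.
Iterate m_{i+1} = d_i*a_i - m_i, d_{i+1} = (1314 - m_{i+1}^2)/d_i, a_{i+1} = floor((a_0 + m_{i+1})/d_{i+1}):
  m_1 = 1*36 - 0 = 36, d_1 = (1314 - 36^2)/1 = 18/1 = 18, a_1 = floor((36 + 36)/18) = 4.
  m_2 = 18*4 - 36 = 36, d_2 = (1314 - 36^2)/18 = 18/18 = 1, a_2 = floor((36 + 36)/1) = 72.
  m_3 = 1*72 - 36 = 36, d_3 = (1314 - 36^2)/1 = 18/1 = 18: (m_3, d_3) = (m_1, d_1) = (36, 18), so from here the quotients repeat a_1, a_2; the period length is 2.
So sqrt(1314) = [36; (4, 72)] with period length k = 2.
k is even, so the fundamental solution of x^2 - 1314y^2 = 1 is (p_{k-1}, q_{k-1}) = (p_1, q_1); compute convergents through index 1.
Convergents (p_i = a_i*p_{i-1} + p_{i-2}, q_i = a_i*q_{i-1} + q_{i-2} with p_{-2}=0, p_{-1}=1, q_{-2}=1, q_{-1}=0):
  i=0: a_0=36, p_0 = 36*1 + 0 = 36, q_0 = 36*0 + 1 = 1.
  i=1: a_1=4, p_1 = 4*36 + 1 = 145, q_1 = 4*1 + 0 = 4.
Check: 145^2 - 1314*4^2 = 21025 - 21024 = 1, so (x, y) = (145, 4) solves the equation, and by the theorem it is the least positive solution.

(x, y) = (145, 4)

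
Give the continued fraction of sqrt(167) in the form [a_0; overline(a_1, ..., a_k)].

Write x_i = (sqrt(167) + m_i)/d_i with (m_0, d_0) = (0, 1). a_0 = floor(sqrt(167)) = 12, since 12^2 = 144 <= 167 < 169 = 13^2.
Iterate m_{i+1} = d_i*a_i - m_i, d_{i+1} = (167 - m_{i+1}^2)/d_i, a_{i+1} = floor((a_0 + m_{i+1})/d_{i+1}):
  m_1 = 1*12 - 0 = 12, d_1 = (167 - 12^2)/1 = 23/1 = 23, a_1 = floor((12 + 12)/23) = 1.
  m_2 = 23*1 - 12 = 11, d_2 = (167 - 11^2)/23 = 46/23 = 2, a_2 = floor((12 + 11)/2) = 11.
  m_3 = 2*11 - 11 = 11, d_3 = (167 - 11^2)/2 = 46/2 = 23, a_3 = floor((12 + 11)/23) = 1.
  m_4 = 23*1 - 11 = 12, d_4 = (167 - 12^2)/23 = 23/23 = 1, a_4 = floor((12 + 12)/1) = 24.
  m_5 = 1*24 - 12 = 12, d_5 = (167 - 12^2)/1 = 23/1 = 23: (m_5, d_5) = (m_1, d_1) = (12, 23), so from here the quotients repeat a_1, ..., a_4; the period length is 4.
Hence the expansion of sqrt(167) is a_0 = 12 followed by the repeating block 1, 11, 1, 24 (period 4).

[12; overline(1, 11, 1, 24)]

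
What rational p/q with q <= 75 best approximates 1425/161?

416/47

Expand x = 1425/161 as a continued fraction with the Euclidean algorithm:
  1425 = 8*161 + 137, so a_0 = 8.
  161 = 1*137 + 24, so a_1 = 1.
  137 = 5*24 + 17, so a_2 = 5.
  24 = 1*17 + 7, so a_3 = 1.
  17 = 2*7 + 3, so a_4 = 2.
  7 = 2*3 + 1, so a_5 = 2.
  3 = 3*1 + 0, so a_6 = 3.
so x = [8; 1, 5, 1, 2, 2, 3].
Convergents (p_i = a_i*p_{i-1} + p_{i-2}, q_i = a_i*q_{i-1} + q_{i-2} with p_{-2}=0, p_{-1}=1, q_{-2}=1, q_{-1}=0), until the denominator exceeds 75:
  i=0: a_0=8, p_0 = 8*1 + 0 = 8, q_0 = 8*0 + 1 = 1.
  i=1: a_1=1, p_1 = 1*8 + 1 = 9, q_1 = 1*1 + 0 = 1.
  i=2: a_2=5, p_2 = 5*9 + 8 = 53, q_2 = 5*1 + 1 = 6.
  i=3: a_3=1, p_3 = 1*53 + 9 = 62, q_3 = 1*6 + 1 = 7.
  i=4: a_4=2, p_4 = 2*62 + 53 = 177, q_4 = 2*7 + 6 = 20.
  i=5: a_5=2, p_5 = 2*177 + 62 = 416, q_5 = 2*20 + 7 = 47.
  i=6: a_6=3, p_6 = 3*416 + 177 = 1425, q_6 = 3*47 + 20 = 161.
q_6 = 161 > 75, so the last convergent with denominator <= 75 is p_5/q_5 = 416/47.
The closest fraction with denominator <= 75 is either p_5/q_5 or the intermediate fraction (k*p_5 + p_4)/(k*q_5 + q_4) with the largest k >= 1 whose denominator stays <= 75; these approach x as k grows, and every other convergent or intermediate fraction in range is farther away.
Largest k: floor((75 - q_4)/q_5) = floor((75 - 20)/47) = 1.
That gives (1*416 + 177)/(1*47 + 20) = 593/67.
Compare the errors: |x - 416/47| = |1425*47 - 416*161|/(161*47) = 1/7567, and |x - 593/67| = |1425*67 - 593*161|/(161*67) = 2/10787.
Cross-multiplying, 1*10787 = 10787 < 15134 = 2*7567, so 1/7567 is smaller: the convergent 416/47 is closer to x than 593/67.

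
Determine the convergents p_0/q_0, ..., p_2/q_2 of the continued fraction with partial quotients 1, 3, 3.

Using the convergent recurrence p_i = a_i*p_{i-1} + p_{i-2}, q_i = a_i*q_{i-1} + q_{i-2} with p_{-2}=0, p_{-1}=1, q_{-2}=1, q_{-1}=0:
  i=0: a_0=1, p_0 = 1*1 + 0 = 1, q_0 = 1*0 + 1 = 1.
  i=1: a_1=3, p_1 = 3*1 + 1 = 4, q_1 = 3*1 + 0 = 3.
  i=2: a_2=3, p_2 = 3*4 + 1 = 13, q_2 = 3*3 + 1 = 10.

1/1, 4/3, 13/10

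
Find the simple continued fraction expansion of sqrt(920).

[30; (3, 60)]

Write x_i = (sqrt(920) + m_i)/d_i with (m_0, d_0) = (0, 1). a_0 = floor(sqrt(920)) = 30, since 30^2 = 900 <= 920 < 961 = 31^2.
Iterate m_{i+1} = d_i*a_i - m_i, d_{i+1} = (920 - m_{i+1}^2)/d_i, a_{i+1} = floor((a_0 + m_{i+1})/d_{i+1}):
  m_1 = 1*30 - 0 = 30, d_1 = (920 - 30^2)/1 = 20/1 = 20, a_1 = floor((30 + 30)/20) = 3.
  m_2 = 20*3 - 30 = 30, d_2 = (920 - 30^2)/20 = 20/20 = 1, a_2 = floor((30 + 30)/1) = 60.
  m_3 = 1*60 - 30 = 30, d_3 = (920 - 30^2)/1 = 20/1 = 20: (m_3, d_3) = (m_1, d_1) = (30, 20), so from here the quotients repeat a_1, a_2; the period length is 2.
Hence the expansion of sqrt(920) is a_0 = 30 followed by the repeating block 3, 60 (period 2).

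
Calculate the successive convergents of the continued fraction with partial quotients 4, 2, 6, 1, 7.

4/1, 9/2, 58/13, 67/15, 527/118

Using the convergent recurrence p_i = a_i*p_{i-1} + p_{i-2}, q_i = a_i*q_{i-1} + q_{i-2} with p_{-2}=0, p_{-1}=1, q_{-2}=1, q_{-1}=0:
  i=0: a_0=4, p_0 = 4*1 + 0 = 4, q_0 = 4*0 + 1 = 1.
  i=1: a_1=2, p_1 = 2*4 + 1 = 9, q_1 = 2*1 + 0 = 2.
  i=2: a_2=6, p_2 = 6*9 + 4 = 58, q_2 = 6*2 + 1 = 13.
  i=3: a_3=1, p_3 = 1*58 + 9 = 67, q_3 = 1*13 + 2 = 15.
  i=4: a_4=7, p_4 = 7*67 + 58 = 527, q_4 = 7*15 + 13 = 118.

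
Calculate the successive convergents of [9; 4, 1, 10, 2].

Using the convergent recurrence p_i = a_i*p_{i-1} + p_{i-2}, q_i = a_i*q_{i-1} + q_{i-2} with p_{-2}=0, p_{-1}=1, q_{-2}=1, q_{-1}=0:
  i=0: a_0=9, p_0 = 9*1 + 0 = 9, q_0 = 9*0 + 1 = 1.
  i=1: a_1=4, p_1 = 4*9 + 1 = 37, q_1 = 4*1 + 0 = 4.
  i=2: a_2=1, p_2 = 1*37 + 9 = 46, q_2 = 1*4 + 1 = 5.
  i=3: a_3=10, p_3 = 10*46 + 37 = 497, q_3 = 10*5 + 4 = 54.
  i=4: a_4=2, p_4 = 2*497 + 46 = 1040, q_4 = 2*54 + 5 = 113.

9/1, 37/4, 46/5, 497/54, 1040/113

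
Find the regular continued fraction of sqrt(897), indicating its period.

[29; (1, 18, 1, 58)]

Write x_i = (sqrt(897) + m_i)/d_i with (m_0, d_0) = (0, 1). a_0 = floor(sqrt(897)) = 29, since 29^2 = 841 <= 897 < 900 = 30^2.
Iterate m_{i+1} = d_i*a_i - m_i, d_{i+1} = (897 - m_{i+1}^2)/d_i, a_{i+1} = floor((a_0 + m_{i+1})/d_{i+1}):
  m_1 = 1*29 - 0 = 29, d_1 = (897 - 29^2)/1 = 56/1 = 56, a_1 = floor((29 + 29)/56) = 1.
  m_2 = 56*1 - 29 = 27, d_2 = (897 - 27^2)/56 = 168/56 = 3, a_2 = floor((29 + 27)/3) = 18.
  m_3 = 3*18 - 27 = 27, d_3 = (897 - 27^2)/3 = 168/3 = 56, a_3 = floor((29 + 27)/56) = 1.
  m_4 = 56*1 - 27 = 29, d_4 = (897 - 29^2)/56 = 56/56 = 1, a_4 = floor((29 + 29)/1) = 58.
  m_5 = 1*58 - 29 = 29, d_5 = (897 - 29^2)/1 = 56/1 = 56: (m_5, d_5) = (m_1, d_1) = (29, 56), so from here the quotients repeat a_1, ..., a_4; the period length is 4.
Hence the expansion of sqrt(897) is a_0 = 29 followed by the repeating block 1, 18, 1, 58 (period 4).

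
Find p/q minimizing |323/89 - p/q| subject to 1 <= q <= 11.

29/8

Expand x = 323/89 as a continued fraction with the Euclidean algorithm:
  323 = 3*89 + 56, so a_0 = 3.
  89 = 1*56 + 33, so a_1 = 1.
  56 = 1*33 + 23, so a_2 = 1.
  33 = 1*23 + 10, so a_3 = 1.
  23 = 2*10 + 3, so a_4 = 2.
  10 = 3*3 + 1, so a_5 = 3.
  3 = 3*1 + 0, so a_6 = 3.
so x = [3; 1, 1, 1, 2, 3, 3].
Convergents (p_i = a_i*p_{i-1} + p_{i-2}, q_i = a_i*q_{i-1} + q_{i-2} with p_{-2}=0, p_{-1}=1, q_{-2}=1, q_{-1}=0), until the denominator exceeds 11:
  i=0: a_0=3, p_0 = 3*1 + 0 = 3, q_0 = 3*0 + 1 = 1.
  i=1: a_1=1, p_1 = 1*3 + 1 = 4, q_1 = 1*1 + 0 = 1.
  i=2: a_2=1, p_2 = 1*4 + 3 = 7, q_2 = 1*1 + 1 = 2.
  i=3: a_3=1, p_3 = 1*7 + 4 = 11, q_3 = 1*2 + 1 = 3.
  i=4: a_4=2, p_4 = 2*11 + 7 = 29, q_4 = 2*3 + 2 = 8.
  i=5: a_5=3, p_5 = 3*29 + 11 = 98, q_5 = 3*8 + 3 = 27.
q_5 = 27 > 11, so the last convergent with denominator <= 11 is p_4/q_4 = 29/8.
The closest fraction with denominator <= 11 is either p_4/q_4 or the intermediate fraction (k*p_4 + p_3)/(k*q_4 + q_3) with the largest k >= 1 whose denominator stays <= 11; these approach x as k grows, and every other convergent or intermediate fraction in range is farther away.
Largest k: floor((11 - q_3)/q_4) = floor((11 - 3)/8) = 1.
That gives (1*29 + 11)/(1*8 + 3) = 40/11.
Compare the errors: |x - 29/8| = |323*8 - 29*89|/(89*8) = 3/712, and |x - 40/11| = |323*11 - 40*89|/(89*11) = 7/979.
Cross-multiplying, 3*979 = 2937 < 4984 = 7*712, so 3/712 is smaller: the convergent 29/8 is closer to x than 40/11.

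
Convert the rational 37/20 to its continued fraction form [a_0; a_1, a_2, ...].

[1; 1, 5, 1, 2]

Run the Euclidean algorithm on 37 and 20; the successive quotients are the partial quotients a_0, a_1, ... (each step inverts the fractional part left over by the previous one):
  37 = 1*20 + 17, so a_0 = 1.
  20 = 1*17 + 3, so a_1 = 1.
  17 = 5*3 + 2, so a_2 = 5.
  3 = 1*2 + 1, so a_3 = 1.
  2 = 2*1 + 0, so a_4 = 2.
The remainder reaches 0 after 5 divisions, so the expansion has 5 partial quotients, read off in order.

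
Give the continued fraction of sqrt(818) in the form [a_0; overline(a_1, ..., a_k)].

[28; overline(1, 1, 1, 1, 56)]

Write x_i = (sqrt(818) + m_i)/d_i with (m_0, d_0) = (0, 1). a_0 = floor(sqrt(818)) = 28, since 28^2 = 784 <= 818 < 841 = 29^2.
Iterate m_{i+1} = d_i*a_i - m_i, d_{i+1} = (818 - m_{i+1}^2)/d_i, a_{i+1} = floor((a_0 + m_{i+1})/d_{i+1}):
  m_1 = 1*28 - 0 = 28, d_1 = (818 - 28^2)/1 = 34/1 = 34, a_1 = floor((28 + 28)/34) = 1.
  m_2 = 34*1 - 28 = 6, d_2 = (818 - 6^2)/34 = 782/34 = 23, a_2 = floor((28 + 6)/23) = 1.
  m_3 = 23*1 - 6 = 17, d_3 = (818 - 17^2)/23 = 529/23 = 23, a_3 = floor((28 + 17)/23) = 1.
  m_4 = 23*1 - 17 = 6, d_4 = (818 - 6^2)/23 = 782/23 = 34, a_4 = floor((28 + 6)/34) = 1.
  m_5 = 34*1 - 6 = 28, d_5 = (818 - 28^2)/34 = 34/34 = 1, a_5 = floor((28 + 28)/1) = 56.
  m_6 = 1*56 - 28 = 28, d_6 = (818 - 28^2)/1 = 34/1 = 34: (m_6, d_6) = (m_1, d_1) = (28, 34), so from here the quotients repeat a_1, ..., a_5; the period length is 5.
Hence the expansion of sqrt(818) is a_0 = 28 followed by the repeating block 1, 1, 1, 1, 56 (period 5).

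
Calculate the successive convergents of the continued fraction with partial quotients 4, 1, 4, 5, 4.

Using the convergent recurrence p_i = a_i*p_{i-1} + p_{i-2}, q_i = a_i*q_{i-1} + q_{i-2} with p_{-2}=0, p_{-1}=1, q_{-2}=1, q_{-1}=0:
  i=0: a_0=4, p_0 = 4*1 + 0 = 4, q_0 = 4*0 + 1 = 1.
  i=1: a_1=1, p_1 = 1*4 + 1 = 5, q_1 = 1*1 + 0 = 1.
  i=2: a_2=4, p_2 = 4*5 + 4 = 24, q_2 = 4*1 + 1 = 5.
  i=3: a_3=5, p_3 = 5*24 + 5 = 125, q_3 = 5*5 + 1 = 26.
  i=4: a_4=4, p_4 = 4*125 + 24 = 524, q_4 = 4*26 + 5 = 109.

4/1, 5/1, 24/5, 125/26, 524/109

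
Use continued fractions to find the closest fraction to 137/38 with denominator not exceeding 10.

Expand x = 137/38 as a continued fraction with the Euclidean algorithm:
  137 = 3*38 + 23, so a_0 = 3.
  38 = 1*23 + 15, so a_1 = 1.
  23 = 1*15 + 8, so a_2 = 1.
  15 = 1*8 + 7, so a_3 = 1.
  8 = 1*7 + 1, so a_4 = 1.
  7 = 7*1 + 0, so a_5 = 7.
so x = [3; 1, 1, 1, 1, 7].
Convergents (p_i = a_i*p_{i-1} + p_{i-2}, q_i = a_i*q_{i-1} + q_{i-2} with p_{-2}=0, p_{-1}=1, q_{-2}=1, q_{-1}=0), until the denominator exceeds 10:
  i=0: a_0=3, p_0 = 3*1 + 0 = 3, q_0 = 3*0 + 1 = 1.
  i=1: a_1=1, p_1 = 1*3 + 1 = 4, q_1 = 1*1 + 0 = 1.
  i=2: a_2=1, p_2 = 1*4 + 3 = 7, q_2 = 1*1 + 1 = 2.
  i=3: a_3=1, p_3 = 1*7 + 4 = 11, q_3 = 1*2 + 1 = 3.
  i=4: a_4=1, p_4 = 1*11 + 7 = 18, q_4 = 1*3 + 2 = 5.
  i=5: a_5=7, p_5 = 7*18 + 11 = 137, q_5 = 7*5 + 3 = 38.
q_5 = 38 > 10, so the last convergent with denominator <= 10 is p_4/q_4 = 18/5.
The closest fraction with denominator <= 10 is either p_4/q_4 or the intermediate fraction (k*p_4 + p_3)/(k*q_4 + q_3) with the largest k >= 1 whose denominator stays <= 10; these approach x as k grows, and every other convergent or intermediate fraction in range is farther away.
Largest k: floor((10 - q_3)/q_4) = floor((10 - 3)/5) = 1.
That gives (1*18 + 11)/(1*5 + 3) = 29/8.
Compare the errors: |x - 18/5| = |137*5 - 18*38|/(38*5) = 1/190, and |x - 29/8| = |137*8 - 29*38|/(38*8) = 6/304.
Cross-multiplying, 1*304 = 304 < 1140 = 6*190, so 1/190 is smaller: the convergent 18/5 is closer to x than 29/8.

18/5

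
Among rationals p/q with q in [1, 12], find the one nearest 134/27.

Expand x = 134/27 as a continued fraction with the Euclidean algorithm:
  134 = 4*27 + 26, so a_0 = 4.
  27 = 1*26 + 1, so a_1 = 1.
  26 = 26*1 + 0, so a_2 = 26.
so x = [4; 1, 26].
Convergents (p_i = a_i*p_{i-1} + p_{i-2}, q_i = a_i*q_{i-1} + q_{i-2} with p_{-2}=0, p_{-1}=1, q_{-2}=1, q_{-1}=0), until the denominator exceeds 12:
  i=0: a_0=4, p_0 = 4*1 + 0 = 4, q_0 = 4*0 + 1 = 1.
  i=1: a_1=1, p_1 = 1*4 + 1 = 5, q_1 = 1*1 + 0 = 1.
  i=2: a_2=26, p_2 = 26*5 + 4 = 134, q_2 = 26*1 + 1 = 27.
q_2 = 27 > 12, so the last convergent with denominator <= 12 is p_1/q_1 = 5/1.
The closest fraction with denominator <= 12 is either p_1/q_1 or the intermediate fraction (k*p_1 + p_0)/(k*q_1 + q_0) with the largest k >= 1 whose denominator stays <= 12; these approach x as k grows, and every other convergent or intermediate fraction in range is farther away.
Largest k: floor((12 - q_0)/q_1) = floor((12 - 1)/1) = 11.
That gives (11*5 + 4)/(11*1 + 1) = 59/12.
Compare the errors: |x - 5/1| = |134*1 - 5*27|/(27*1) = 1/27, and |x - 59/12| = |134*12 - 59*27|/(27*12) = 15/324.
Cross-multiplying, 1*324 = 324 < 405 = 15*27, so 1/27 is smaller: the convergent 5/1 is closer to x than 59/12.

5/1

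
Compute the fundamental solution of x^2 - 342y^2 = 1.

First expand sqrt(342) as a continued fraction. With x_i = (sqrt(342) + m_i)/d_i and (m_0, d_0) = (0, 1): a_0 = floor(sqrt(342)) = 18, since 18^2 = 324 <= 342 < 361 = 19^2.
Iterate m_{i+1} = d_i*a_i - m_i, d_{i+1} = (342 - m_{i+1}^2)/d_i, a_{i+1} = floor((a_0 + m_{i+1})/d_{i+1}):
  m_1 = 1*18 - 0 = 18, d_1 = (342 - 18^2)/1 = 18/1 = 18, a_1 = floor((18 + 18)/18) = 2.
  m_2 = 18*2 - 18 = 18, d_2 = (342 - 18^2)/18 = 18/18 = 1, a_2 = floor((18 + 18)/1) = 36.
  m_3 = 1*36 - 18 = 18, d_3 = (342 - 18^2)/1 = 18/1 = 18: (m_3, d_3) = (m_1, d_1) = (18, 18), so from here the quotients repeat a_1, a_2; the period length is 2.
So sqrt(342) = [18; (2, 36)] with period length k = 2.
k is even, so the fundamental solution of x^2 - 342y^2 = 1 is (p_{k-1}, q_{k-1}) = (p_1, q_1); compute convergents through index 1.
Convergents (p_i = a_i*p_{i-1} + p_{i-2}, q_i = a_i*q_{i-1} + q_{i-2} with p_{-2}=0, p_{-1}=1, q_{-2}=1, q_{-1}=0):
  i=0: a_0=18, p_0 = 18*1 + 0 = 18, q_0 = 18*0 + 1 = 1.
  i=1: a_1=2, p_1 = 2*18 + 1 = 37, q_1 = 2*1 + 0 = 2.
Check: 37^2 - 342*2^2 = 1369 - 1368 = 1, so (x, y) = (37, 2) solves the equation, and by the theorem it is the least positive solution.

(x, y) = (37, 2)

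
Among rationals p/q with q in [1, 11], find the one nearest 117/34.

Expand x = 117/34 as a continued fraction with the Euclidean algorithm:
  117 = 3*34 + 15, so a_0 = 3.
  34 = 2*15 + 4, so a_1 = 2.
  15 = 3*4 + 3, so a_2 = 3.
  4 = 1*3 + 1, so a_3 = 1.
  3 = 3*1 + 0, so a_4 = 3.
so x = [3; 2, 3, 1, 3].
Convergents (p_i = a_i*p_{i-1} + p_{i-2}, q_i = a_i*q_{i-1} + q_{i-2} with p_{-2}=0, p_{-1}=1, q_{-2}=1, q_{-1}=0), until the denominator exceeds 11:
  i=0: a_0=3, p_0 = 3*1 + 0 = 3, q_0 = 3*0 + 1 = 1.
  i=1: a_1=2, p_1 = 2*3 + 1 = 7, q_1 = 2*1 + 0 = 2.
  i=2: a_2=3, p_2 = 3*7 + 3 = 24, q_2 = 3*2 + 1 = 7.
  i=3: a_3=1, p_3 = 1*24 + 7 = 31, q_3 = 1*7 + 2 = 9.
  i=4: a_4=3, p_4 = 3*31 + 24 = 117, q_4 = 3*9 + 7 = 34.
q_4 = 34 > 11, so the last convergent with denominator <= 11 is p_3/q_3 = 31/9.
The closest fraction with denominator <= 11 is either p_3/q_3 or the intermediate fraction (k*p_3 + p_2)/(k*q_3 + q_2) with the largest k >= 1 whose denominator stays <= 11; these approach x as k grows, and every other convergent or intermediate fraction in range is farther away.
Largest k: floor((11 - q_2)/q_3) = floor((11 - 7)/9) = 0.
Since k = 0, no intermediate fraction beyond p_3/q_3 has denominator <= 11, so the convergent 31/9 is the closest (its error is |117*9 - 31*34|/(34*9) = 1/306).

31/9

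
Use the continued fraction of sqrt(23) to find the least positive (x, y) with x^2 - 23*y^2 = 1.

(x, y) = (24, 5)

First expand sqrt(23) as a continued fraction. With x_i = (sqrt(23) + m_i)/d_i and (m_0, d_0) = (0, 1): a_0 = floor(sqrt(23)) = 4, since 4^2 = 16 <= 23 < 25 = 5^2.
Iterate m_{i+1} = d_i*a_i - m_i, d_{i+1} = (23 - m_{i+1}^2)/d_i, a_{i+1} = floor((a_0 + m_{i+1})/d_{i+1}):
  m_1 = 1*4 - 0 = 4, d_1 = (23 - 4^2)/1 = 7/1 = 7, a_1 = floor((4 + 4)/7) = 1.
  m_2 = 7*1 - 4 = 3, d_2 = (23 - 3^2)/7 = 14/7 = 2, a_2 = floor((4 + 3)/2) = 3.
  m_3 = 2*3 - 3 = 3, d_3 = (23 - 3^2)/2 = 14/2 = 7, a_3 = floor((4 + 3)/7) = 1.
  m_4 = 7*1 - 3 = 4, d_4 = (23 - 4^2)/7 = 7/7 = 1, a_4 = floor((4 + 4)/1) = 8.
  m_5 = 1*8 - 4 = 4, d_5 = (23 - 4^2)/1 = 7/1 = 7: (m_5, d_5) = (m_1, d_1) = (4, 7), so from here the quotients repeat a_1, ..., a_4; the period length is 4.
So sqrt(23) = [4; (1, 3, 1, 8)] with period length k = 4.
k is even, so the fundamental solution of x^2 - 23y^2 = 1 is (p_{k-1}, q_{k-1}) = (p_3, q_3); compute convergents through index 3.
Convergents (p_i = a_i*p_{i-1} + p_{i-2}, q_i = a_i*q_{i-1} + q_{i-2} with p_{-2}=0, p_{-1}=1, q_{-2}=1, q_{-1}=0):
  i=0: a_0=4, p_0 = 4*1 + 0 = 4, q_0 = 4*0 + 1 = 1.
  i=1: a_1=1, p_1 = 1*4 + 1 = 5, q_1 = 1*1 + 0 = 1.
  i=2: a_2=3, p_2 = 3*5 + 4 = 19, q_2 = 3*1 + 1 = 4.
  i=3: a_3=1, p_3 = 1*19 + 5 = 24, q_3 = 1*4 + 1 = 5.
Check: 24^2 - 23*5^2 = 576 - 575 = 1, so (x, y) = (24, 5) solves the equation, and by the theorem it is the least positive solution.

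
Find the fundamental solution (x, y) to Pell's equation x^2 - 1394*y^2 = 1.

(x, y) = (12545, 336)

First expand sqrt(1394) as a continued fraction. With x_i = (sqrt(1394) + m_i)/d_i and (m_0, d_0) = (0, 1): a_0 = floor(sqrt(1394)) = 37, since 37^2 = 1369 <= 1394 < 1444 = 38^2.
Iterate m_{i+1} = d_i*a_i - m_i, d_{i+1} = (1394 - m_{i+1}^2)/d_i, a_{i+1} = floor((a_0 + m_{i+1})/d_{i+1}):
  m_1 = 1*37 - 0 = 37, d_1 = (1394 - 37^2)/1 = 25/1 = 25, a_1 = floor((37 + 37)/25) = 2.
  m_2 = 25*2 - 37 = 13, d_2 = (1394 - 13^2)/25 = 1225/25 = 49, a_2 = floor((37 + 13)/49) = 1.
  m_3 = 49*1 - 13 = 36, d_3 = (1394 - 36^2)/49 = 98/49 = 2, a_3 = floor((37 + 36)/2) = 36.
  m_4 = 2*36 - 36 = 36, d_4 = (1394 - 36^2)/2 = 98/2 = 49, a_4 = floor((37 + 36)/49) = 1.
  m_5 = 49*1 - 36 = 13, d_5 = (1394 - 13^2)/49 = 1225/49 = 25, a_5 = floor((37 + 13)/25) = 2.
  m_6 = 25*2 - 13 = 37, d_6 = (1394 - 37^2)/25 = 25/25 = 1, a_6 = floor((37 + 37)/1) = 74.
  m_7 = 1*74 - 37 = 37, d_7 = (1394 - 37^2)/1 = 25/1 = 25: (m_7, d_7) = (m_1, d_1) = (37, 25), so from here the quotients repeat a_1, ..., a_6; the period length is 6.
So sqrt(1394) = [37; (2, 1, 36, 1, 2, 74)] with period length k = 6.
k is even, so the fundamental solution of x^2 - 1394y^2 = 1 is (p_{k-1}, q_{k-1}) = (p_5, q_5); compute convergents through index 5.
Convergents (p_i = a_i*p_{i-1} + p_{i-2}, q_i = a_i*q_{i-1} + q_{i-2} with p_{-2}=0, p_{-1}=1, q_{-2}=1, q_{-1}=0):
  i=0: a_0=37, p_0 = 37*1 + 0 = 37, q_0 = 37*0 + 1 = 1.
  i=1: a_1=2, p_1 = 2*37 + 1 = 75, q_1 = 2*1 + 0 = 2.
  i=2: a_2=1, p_2 = 1*75 + 37 = 112, q_2 = 1*2 + 1 = 3.
  i=3: a_3=36, p_3 = 36*112 + 75 = 4107, q_3 = 36*3 + 2 = 110.
  i=4: a_4=1, p_4 = 1*4107 + 112 = 4219, q_4 = 1*110 + 3 = 113.
  i=5: a_5=2, p_5 = 2*4219 + 4107 = 12545, q_5 = 2*113 + 110 = 336.
Check: 12545^2 - 1394*336^2 = 157377025 - 157377024 = 1, so (x, y) = (12545, 336) solves the equation, and by the theorem it is the least positive solution.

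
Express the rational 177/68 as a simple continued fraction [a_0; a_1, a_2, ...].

Run the Euclidean algorithm on 177 and 68; the successive quotients are the partial quotients a_0, a_1, ... (each step inverts the fractional part left over by the previous one):
  177 = 2*68 + 41, so a_0 = 2.
  68 = 1*41 + 27, so a_1 = 1.
  41 = 1*27 + 14, so a_2 = 1.
  27 = 1*14 + 13, so a_3 = 1.
  14 = 1*13 + 1, so a_4 = 1.
  13 = 13*1 + 0, so a_5 = 13.
The remainder reaches 0 after 6 divisions, so the expansion has 6 partial quotients, read off in order.

[2; 1, 1, 1, 1, 13]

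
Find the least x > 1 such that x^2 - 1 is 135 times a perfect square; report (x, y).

First expand sqrt(135) as a continued fraction. With x_i = (sqrt(135) + m_i)/d_i and (m_0, d_0) = (0, 1): a_0 = floor(sqrt(135)) = 11, since 11^2 = 121 <= 135 < 144 = 12^2.
Iterate m_{i+1} = d_i*a_i - m_i, d_{i+1} = (135 - m_{i+1}^2)/d_i, a_{i+1} = floor((a_0 + m_{i+1})/d_{i+1}):
  m_1 = 1*11 - 0 = 11, d_1 = (135 - 11^2)/1 = 14/1 = 14, a_1 = floor((11 + 11)/14) = 1.
  m_2 = 14*1 - 11 = 3, d_2 = (135 - 3^2)/14 = 126/14 = 9, a_2 = floor((11 + 3)/9) = 1.
  m_3 = 9*1 - 3 = 6, d_3 = (135 - 6^2)/9 = 99/9 = 11, a_3 = floor((11 + 6)/11) = 1.
  m_4 = 11*1 - 6 = 5, d_4 = (135 - 5^2)/11 = 110/11 = 10, a_4 = floor((11 + 5)/10) = 1.
  m_5 = 10*1 - 5 = 5, d_5 = (135 - 5^2)/10 = 110/10 = 11, a_5 = floor((11 + 5)/11) = 1.
  m_6 = 11*1 - 5 = 6, d_6 = (135 - 6^2)/11 = 99/11 = 9, a_6 = floor((11 + 6)/9) = 1.
  m_7 = 9*1 - 6 = 3, d_7 = (135 - 3^2)/9 = 126/9 = 14, a_7 = floor((11 + 3)/14) = 1.
  m_8 = 14*1 - 3 = 11, d_8 = (135 - 11^2)/14 = 14/14 = 1, a_8 = floor((11 + 11)/1) = 22.
  m_9 = 1*22 - 11 = 11, d_9 = (135 - 11^2)/1 = 14/1 = 14: (m_9, d_9) = (m_1, d_1) = (11, 14), so from here the quotients repeat a_1, ..., a_8; the period length is 8.
So sqrt(135) = [11; (1, 1, 1, 1, 1, 1, 1, 22)] with period length k = 8.
k is even, so the fundamental solution of x^2 - 135y^2 = 1 is (p_{k-1}, q_{k-1}) = (p_7, q_7); compute convergents through index 7.
Convergents (p_i = a_i*p_{i-1} + p_{i-2}, q_i = a_i*q_{i-1} + q_{i-2} with p_{-2}=0, p_{-1}=1, q_{-2}=1, q_{-1}=0):
  i=0: a_0=11, p_0 = 11*1 + 0 = 11, q_0 = 11*0 + 1 = 1.
  i=1: a_1=1, p_1 = 1*11 + 1 = 12, q_1 = 1*1 + 0 = 1.
  i=2: a_2=1, p_2 = 1*12 + 11 = 23, q_2 = 1*1 + 1 = 2.
  i=3: a_3=1, p_3 = 1*23 + 12 = 35, q_3 = 1*2 + 1 = 3.
  i=4: a_4=1, p_4 = 1*35 + 23 = 58, q_4 = 1*3 + 2 = 5.
  i=5: a_5=1, p_5 = 1*58 + 35 = 93, q_5 = 1*5 + 3 = 8.
  i=6: a_6=1, p_6 = 1*93 + 58 = 151, q_6 = 1*8 + 5 = 13.
  i=7: a_7=1, p_7 = 1*151 + 93 = 244, q_7 = 1*13 + 8 = 21.
Check: 244^2 - 135*21^2 = 59536 - 59535 = 1, so (x, y) = (244, 21) solves the equation, and by the theorem it is the least positive solution.

(x, y) = (244, 21)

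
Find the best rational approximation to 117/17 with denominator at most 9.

62/9

Expand x = 117/17 as a continued fraction with the Euclidean algorithm:
  117 = 6*17 + 15, so a_0 = 6.
  17 = 1*15 + 2, so a_1 = 1.
  15 = 7*2 + 1, so a_2 = 7.
  2 = 2*1 + 0, so a_3 = 2.
so x = [6; 1, 7, 2].
Convergents (p_i = a_i*p_{i-1} + p_{i-2}, q_i = a_i*q_{i-1} + q_{i-2} with p_{-2}=0, p_{-1}=1, q_{-2}=1, q_{-1}=0), until the denominator exceeds 9:
  i=0: a_0=6, p_0 = 6*1 + 0 = 6, q_0 = 6*0 + 1 = 1.
  i=1: a_1=1, p_1 = 1*6 + 1 = 7, q_1 = 1*1 + 0 = 1.
  i=2: a_2=7, p_2 = 7*7 + 6 = 55, q_2 = 7*1 + 1 = 8.
  i=3: a_3=2, p_3 = 2*55 + 7 = 117, q_3 = 2*8 + 1 = 17.
q_3 = 17 > 9, so the last convergent with denominator <= 9 is p_2/q_2 = 55/8.
The closest fraction with denominator <= 9 is either p_2/q_2 or the intermediate fraction (k*p_2 + p_1)/(k*q_2 + q_1) with the largest k >= 1 whose denominator stays <= 9; these approach x as k grows, and every other convergent or intermediate fraction in range is farther away.
Largest k: floor((9 - q_1)/q_2) = floor((9 - 1)/8) = 1.
That gives (1*55 + 7)/(1*8 + 1) = 62/9.
Compare the errors: |x - 55/8| = |117*8 - 55*17|/(17*8) = 1/136, and |x - 62/9| = |117*9 - 62*17|/(17*9) = 1/153.
Cross-multiplying, 1*136 = 136 < 153 = 1*153, so 1/153 is smaller: the intermediate fraction 62/9 is closer to x than 55/8.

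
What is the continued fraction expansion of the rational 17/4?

Run the Euclidean algorithm on 17 and 4; the successive quotients are the partial quotients a_0, a_1, ... (each step inverts the fractional part left over by the previous one):
  17 = 4*4 + 1, so a_0 = 4.
  4 = 4*1 + 0, so a_1 = 4.
The remainder reaches 0 after 2 divisions, so the expansion has 2 partial quotients, read off in order.

[4; 4]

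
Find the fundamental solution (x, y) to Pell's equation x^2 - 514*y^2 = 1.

(x, y) = (4625, 204)

First expand sqrt(514) as a continued fraction. With x_i = (sqrt(514) + m_i)/d_i and (m_0, d_0) = (0, 1): a_0 = floor(sqrt(514)) = 22, since 22^2 = 484 <= 514 < 529 = 23^2.
Iterate m_{i+1} = d_i*a_i - m_i, d_{i+1} = (514 - m_{i+1}^2)/d_i, a_{i+1} = floor((a_0 + m_{i+1})/d_{i+1}):
  m_1 = 1*22 - 0 = 22, d_1 = (514 - 22^2)/1 = 30/1 = 30, a_1 = floor((22 + 22)/30) = 1.
  m_2 = 30*1 - 22 = 8, d_2 = (514 - 8^2)/30 = 450/30 = 15, a_2 = floor((22 + 8)/15) = 2.
  m_3 = 15*2 - 8 = 22, d_3 = (514 - 22^2)/15 = 30/15 = 2, a_3 = floor((22 + 22)/2) = 22.
  m_4 = 2*22 - 22 = 22, d_4 = (514 - 22^2)/2 = 30/2 = 15, a_4 = floor((22 + 22)/15) = 2.
  m_5 = 15*2 - 22 = 8, d_5 = (514 - 8^2)/15 = 450/15 = 30, a_5 = floor((22 + 8)/30) = 1.
  m_6 = 30*1 - 8 = 22, d_6 = (514 - 22^2)/30 = 30/30 = 1, a_6 = floor((22 + 22)/1) = 44.
  m_7 = 1*44 - 22 = 22, d_7 = (514 - 22^2)/1 = 30/1 = 30: (m_7, d_7) = (m_1, d_1) = (22, 30), so from here the quotients repeat a_1, ..., a_6; the period length is 6.
So sqrt(514) = [22; (1, 2, 22, 2, 1, 44)] with period length k = 6.
k is even, so the fundamental solution of x^2 - 514y^2 = 1 is (p_{k-1}, q_{k-1}) = (p_5, q_5); compute convergents through index 5.
Convergents (p_i = a_i*p_{i-1} + p_{i-2}, q_i = a_i*q_{i-1} + q_{i-2} with p_{-2}=0, p_{-1}=1, q_{-2}=1, q_{-1}=0):
  i=0: a_0=22, p_0 = 22*1 + 0 = 22, q_0 = 22*0 + 1 = 1.
  i=1: a_1=1, p_1 = 1*22 + 1 = 23, q_1 = 1*1 + 0 = 1.
  i=2: a_2=2, p_2 = 2*23 + 22 = 68, q_2 = 2*1 + 1 = 3.
  i=3: a_3=22, p_3 = 22*68 + 23 = 1519, q_3 = 22*3 + 1 = 67.
  i=4: a_4=2, p_4 = 2*1519 + 68 = 3106, q_4 = 2*67 + 3 = 137.
  i=5: a_5=1, p_5 = 1*3106 + 1519 = 4625, q_5 = 1*137 + 67 = 204.
Check: 4625^2 - 514*204^2 = 21390625 - 21390624 = 1, so (x, y) = (4625, 204) solves the equation, and by the theorem it is the least positive solution.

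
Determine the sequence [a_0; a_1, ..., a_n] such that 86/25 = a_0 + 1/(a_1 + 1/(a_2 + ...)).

[3; 2, 3, 1, 2]

Run the Euclidean algorithm on 86 and 25; the successive quotients are the partial quotients a_0, a_1, ... (each step inverts the fractional part left over by the previous one):
  86 = 3*25 + 11, so a_0 = 3.
  25 = 2*11 + 3, so a_1 = 2.
  11 = 3*3 + 2, so a_2 = 3.
  3 = 1*2 + 1, so a_3 = 1.
  2 = 2*1 + 0, so a_4 = 2.
The remainder reaches 0 after 5 divisions, so the expansion has 5 partial quotients, read off in order.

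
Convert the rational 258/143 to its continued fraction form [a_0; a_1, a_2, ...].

Run the Euclidean algorithm on 258 and 143; the successive quotients are the partial quotients a_0, a_1, ... (each step inverts the fractional part left over by the previous one):
  258 = 1*143 + 115, so a_0 = 1.
  143 = 1*115 + 28, so a_1 = 1.
  115 = 4*28 + 3, so a_2 = 4.
  28 = 9*3 + 1, so a_3 = 9.
  3 = 3*1 + 0, so a_4 = 3.
The remainder reaches 0 after 5 divisions, so the expansion has 5 partial quotients, read off in order.

[1; 1, 4, 9, 3]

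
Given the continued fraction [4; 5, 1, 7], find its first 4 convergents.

Using the convergent recurrence p_i = a_i*p_{i-1} + p_{i-2}, q_i = a_i*q_{i-1} + q_{i-2} with p_{-2}=0, p_{-1}=1, q_{-2}=1, q_{-1}=0:
  i=0: a_0=4, p_0 = 4*1 + 0 = 4, q_0 = 4*0 + 1 = 1.
  i=1: a_1=5, p_1 = 5*4 + 1 = 21, q_1 = 5*1 + 0 = 5.
  i=2: a_2=1, p_2 = 1*21 + 4 = 25, q_2 = 1*5 + 1 = 6.
  i=3: a_3=7, p_3 = 7*25 + 21 = 196, q_3 = 7*6 + 5 = 47.

4/1, 21/5, 25/6, 196/47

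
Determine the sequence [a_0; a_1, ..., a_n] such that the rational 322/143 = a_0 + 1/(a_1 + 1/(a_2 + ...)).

Run the Euclidean algorithm on 322 and 143; the successive quotients are the partial quotients a_0, a_1, ... (each step inverts the fractional part left over by the previous one):
  322 = 2*143 + 36, so a_0 = 2.
  143 = 3*36 + 35, so a_1 = 3.
  36 = 1*35 + 1, so a_2 = 1.
  35 = 35*1 + 0, so a_3 = 35.
The remainder reaches 0 after 4 divisions, so the expansion has 4 partial quotients, read off in order.

[2; 3, 1, 35]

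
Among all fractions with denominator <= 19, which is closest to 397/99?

Expand x = 397/99 as a continued fraction with the Euclidean algorithm:
  397 = 4*99 + 1, so a_0 = 4.
  99 = 99*1 + 0, so a_1 = 99.
so x = [4; 99].
Convergents (p_i = a_i*p_{i-1} + p_{i-2}, q_i = a_i*q_{i-1} + q_{i-2} with p_{-2}=0, p_{-1}=1, q_{-2}=1, q_{-1}=0), until the denominator exceeds 19:
  i=0: a_0=4, p_0 = 4*1 + 0 = 4, q_0 = 4*0 + 1 = 1.
  i=1: a_1=99, p_1 = 99*4 + 1 = 397, q_1 = 99*1 + 0 = 99.
q_1 = 99 > 19, so the last convergent with denominator <= 19 is p_0/q_0 = 4/1.
The closest fraction with denominator <= 19 is either p_0/q_0 or the intermediate fraction (k*p_0 + p_{-1})/(k*q_0 + q_{-1}) with the largest k >= 1 whose denominator stays <= 19; these approach x as k grows, and every other convergent or intermediate fraction in range is farther away.
Largest k: floor((19 - q_{-1})/q_0) = floor((19 - 0)/1) = 19 (using the seeds p_{-1} = 1, q_{-1} = 0).
That gives (19*4 + 1)/(19*1 + 0) = 77/19.
Compare the errors: |x - 4/1| = |397*1 - 4*99|/(99*1) = 1/99, and |x - 77/19| = |397*19 - 77*99|/(99*19) = 80/1881.
Cross-multiplying, 1*1881 = 1881 < 7920 = 80*99, so 1/99 is smaller: the convergent 4/1 is closer to x than 77/19.

4/1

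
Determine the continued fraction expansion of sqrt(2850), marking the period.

Write x_i = (sqrt(2850) + m_i)/d_i with (m_0, d_0) = (0, 1). a_0 = floor(sqrt(2850)) = 53, since 53^2 = 2809 <= 2850 < 2916 = 54^2.
Iterate m_{i+1} = d_i*a_i - m_i, d_{i+1} = (2850 - m_{i+1}^2)/d_i, a_{i+1} = floor((a_0 + m_{i+1})/d_{i+1}):
  m_1 = 1*53 - 0 = 53, d_1 = (2850 - 53^2)/1 = 41/1 = 41, a_1 = floor((53 + 53)/41) = 2.
  m_2 = 41*2 - 53 = 29, d_2 = (2850 - 29^2)/41 = 2009/41 = 49, a_2 = floor((53 + 29)/49) = 1.
  m_3 = 49*1 - 29 = 20, d_3 = (2850 - 20^2)/49 = 2450/49 = 50, a_3 = floor((53 + 20)/50) = 1.
  m_4 = 50*1 - 20 = 30, d_4 = (2850 - 30^2)/50 = 1950/50 = 39, a_4 = floor((53 + 30)/39) = 2.
  m_5 = 39*2 - 30 = 48, d_5 = (2850 - 48^2)/39 = 546/39 = 14, a_5 = floor((53 + 48)/14) = 7.
  m_6 = 14*7 - 48 = 50, d_6 = (2850 - 50^2)/14 = 350/14 = 25, a_6 = floor((53 + 50)/25) = 4.
  m_7 = 25*4 - 50 = 50, d_7 = (2850 - 50^2)/25 = 350/25 = 14, a_7 = floor((53 + 50)/14) = 7.
  m_8 = 14*7 - 50 = 48, d_8 = (2850 - 48^2)/14 = 546/14 = 39, a_8 = floor((53 + 48)/39) = 2.
  m_9 = 39*2 - 48 = 30, d_9 = (2850 - 30^2)/39 = 1950/39 = 50, a_9 = floor((53 + 30)/50) = 1.
  m_10 = 50*1 - 30 = 20, d_10 = (2850 - 20^2)/50 = 2450/50 = 49, a_10 = floor((53 + 20)/49) = 1.
  m_11 = 49*1 - 20 = 29, d_11 = (2850 - 29^2)/49 = 2009/49 = 41, a_11 = floor((53 + 29)/41) = 2.
  m_12 = 41*2 - 29 = 53, d_12 = (2850 - 53^2)/41 = 41/41 = 1, a_12 = floor((53 + 53)/1) = 106.
  m_13 = 1*106 - 53 = 53, d_13 = (2850 - 53^2)/1 = 41/1 = 41: (m_13, d_13) = (m_1, d_1) = (53, 41), so from here the quotients repeat a_1, ..., a_12; the period length is 12.
Hence the expansion of sqrt(2850) is a_0 = 53 followed by the repeating block 2, 1, 1, 2, 7, 4, 7, 2, 1, 1, 2, 106 (period 12).

[53; (2, 1, 1, 2, 7, 4, 7, 2, 1, 1, 2, 106)]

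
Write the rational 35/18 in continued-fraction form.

[1; 1, 17]

Run the Euclidean algorithm on 35 and 18; the successive quotients are the partial quotients a_0, a_1, ... (each step inverts the fractional part left over by the previous one):
  35 = 1*18 + 17, so a_0 = 1.
  18 = 1*17 + 1, so a_1 = 1.
  17 = 17*1 + 0, so a_2 = 17.
The remainder reaches 0 after 3 divisions, so the expansion has 3 partial quotients, read off in order.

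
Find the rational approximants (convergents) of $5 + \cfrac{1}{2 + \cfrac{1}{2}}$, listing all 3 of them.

5/1, 11/2, 27/5

Using the convergent recurrence p_i = a_i*p_{i-1} + p_{i-2}, q_i = a_i*q_{i-1} + q_{i-2} with p_{-2}=0, p_{-1}=1, q_{-2}=1, q_{-1}=0:
  i=0: a_0=5, p_0 = 5*1 + 0 = 5, q_0 = 5*0 + 1 = 1.
  i=1: a_1=2, p_1 = 2*5 + 1 = 11, q_1 = 2*1 + 0 = 2.
  i=2: a_2=2, p_2 = 2*11 + 5 = 27, q_2 = 2*2 + 1 = 5.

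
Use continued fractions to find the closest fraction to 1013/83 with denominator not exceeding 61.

537/44

Expand x = 1013/83 as a continued fraction with the Euclidean algorithm:
  1013 = 12*83 + 17, so a_0 = 12.
  83 = 4*17 + 15, so a_1 = 4.
  17 = 1*15 + 2, so a_2 = 1.
  15 = 7*2 + 1, so a_3 = 7.
  2 = 2*1 + 0, so a_4 = 2.
so x = [12; 4, 1, 7, 2].
Convergents (p_i = a_i*p_{i-1} + p_{i-2}, q_i = a_i*q_{i-1} + q_{i-2} with p_{-2}=0, p_{-1}=1, q_{-2}=1, q_{-1}=0), until the denominator exceeds 61:
  i=0: a_0=12, p_0 = 12*1 + 0 = 12, q_0 = 12*0 + 1 = 1.
  i=1: a_1=4, p_1 = 4*12 + 1 = 49, q_1 = 4*1 + 0 = 4.
  i=2: a_2=1, p_2 = 1*49 + 12 = 61, q_2 = 1*4 + 1 = 5.
  i=3: a_3=7, p_3 = 7*61 + 49 = 476, q_3 = 7*5 + 4 = 39.
  i=4: a_4=2, p_4 = 2*476 + 61 = 1013, q_4 = 2*39 + 5 = 83.
q_4 = 83 > 61, so the last convergent with denominator <= 61 is p_3/q_3 = 476/39.
The closest fraction with denominator <= 61 is either p_3/q_3 or the intermediate fraction (k*p_3 + p_2)/(k*q_3 + q_2) with the largest k >= 1 whose denominator stays <= 61; these approach x as k grows, and every other convergent or intermediate fraction in range is farther away.
Largest k: floor((61 - q_2)/q_3) = floor((61 - 5)/39) = 1.
That gives (1*476 + 61)/(1*39 + 5) = 537/44.
Compare the errors: |x - 476/39| = |1013*39 - 476*83|/(83*39) = 1/3237, and |x - 537/44| = |1013*44 - 537*83|/(83*44) = 1/3652.
Cross-multiplying, 1*3237 = 3237 < 3652 = 1*3652, so 1/3652 is smaller: the intermediate fraction 537/44 is closer to x than 476/39.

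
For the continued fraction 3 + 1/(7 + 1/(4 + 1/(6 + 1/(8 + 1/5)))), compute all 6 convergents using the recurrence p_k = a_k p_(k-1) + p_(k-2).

3/1, 22/7, 91/29, 568/181, 4635/1477, 23743/7566

Using the convergent recurrence p_i = a_i*p_{i-1} + p_{i-2}, q_i = a_i*q_{i-1} + q_{i-2} with p_{-2}=0, p_{-1}=1, q_{-2}=1, q_{-1}=0:
  i=0: a_0=3, p_0 = 3*1 + 0 = 3, q_0 = 3*0 + 1 = 1.
  i=1: a_1=7, p_1 = 7*3 + 1 = 22, q_1 = 7*1 + 0 = 7.
  i=2: a_2=4, p_2 = 4*22 + 3 = 91, q_2 = 4*7 + 1 = 29.
  i=3: a_3=6, p_3 = 6*91 + 22 = 568, q_3 = 6*29 + 7 = 181.
  i=4: a_4=8, p_4 = 8*568 + 91 = 4635, q_4 = 8*181 + 29 = 1477.
  i=5: a_5=5, p_5 = 5*4635 + 568 = 23743, q_5 = 5*1477 + 181 = 7566.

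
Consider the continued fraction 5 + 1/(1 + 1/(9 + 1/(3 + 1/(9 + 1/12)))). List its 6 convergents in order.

Using the convergent recurrence p_i = a_i*p_{i-1} + p_{i-2}, q_i = a_i*q_{i-1} + q_{i-2} with p_{-2}=0, p_{-1}=1, q_{-2}=1, q_{-1}=0:
  i=0: a_0=5, p_0 = 5*1 + 0 = 5, q_0 = 5*0 + 1 = 1.
  i=1: a_1=1, p_1 = 1*5 + 1 = 6, q_1 = 1*1 + 0 = 1.
  i=2: a_2=9, p_2 = 9*6 + 5 = 59, q_2 = 9*1 + 1 = 10.
  i=3: a_3=3, p_3 = 3*59 + 6 = 183, q_3 = 3*10 + 1 = 31.
  i=4: a_4=9, p_4 = 9*183 + 59 = 1706, q_4 = 9*31 + 10 = 289.
  i=5: a_5=12, p_5 = 12*1706 + 183 = 20655, q_5 = 12*289 + 31 = 3499.

5/1, 6/1, 59/10, 183/31, 1706/289, 20655/3499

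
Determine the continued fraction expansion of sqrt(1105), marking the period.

Write x_i = (sqrt(1105) + m_i)/d_i with (m_0, d_0) = (0, 1). a_0 = floor(sqrt(1105)) = 33, since 33^2 = 1089 <= 1105 < 1156 = 34^2.
Iterate m_{i+1} = d_i*a_i - m_i, d_{i+1} = (1105 - m_{i+1}^2)/d_i, a_{i+1} = floor((a_0 + m_{i+1})/d_{i+1}):
  m_1 = 1*33 - 0 = 33, d_1 = (1105 - 33^2)/1 = 16/1 = 16, a_1 = floor((33 + 33)/16) = 4.
  m_2 = 16*4 - 33 = 31, d_2 = (1105 - 31^2)/16 = 144/16 = 9, a_2 = floor((33 + 31)/9) = 7.
  m_3 = 9*7 - 31 = 32, d_3 = (1105 - 32^2)/9 = 81/9 = 9, a_3 = floor((33 + 32)/9) = 7.
  m_4 = 9*7 - 32 = 31, d_4 = (1105 - 31^2)/9 = 144/9 = 16, a_4 = floor((33 + 31)/16) = 4.
  m_5 = 16*4 - 31 = 33, d_5 = (1105 - 33^2)/16 = 16/16 = 1, a_5 = floor((33 + 33)/1) = 66.
  m_6 = 1*66 - 33 = 33, d_6 = (1105 - 33^2)/1 = 16/1 = 16: (m_6, d_6) = (m_1, d_1) = (33, 16), so from here the quotients repeat a_1, ..., a_5; the period length is 5.
Hence the expansion of sqrt(1105) is a_0 = 33 followed by the repeating block 4, 7, 7, 4, 66 (period 5).

[33; (4, 7, 7, 4, 66)]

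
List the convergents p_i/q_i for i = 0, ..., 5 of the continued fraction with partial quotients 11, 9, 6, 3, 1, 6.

Using the convergent recurrence p_i = a_i*p_{i-1} + p_{i-2}, q_i = a_i*q_{i-1} + q_{i-2} with p_{-2}=0, p_{-1}=1, q_{-2}=1, q_{-1}=0:
  i=0: a_0=11, p_0 = 11*1 + 0 = 11, q_0 = 11*0 + 1 = 1.
  i=1: a_1=9, p_1 = 9*11 + 1 = 100, q_1 = 9*1 + 0 = 9.
  i=2: a_2=6, p_2 = 6*100 + 11 = 611, q_2 = 6*9 + 1 = 55.
  i=3: a_3=3, p_3 = 3*611 + 100 = 1933, q_3 = 3*55 + 9 = 174.
  i=4: a_4=1, p_4 = 1*1933 + 611 = 2544, q_4 = 1*174 + 55 = 229.
  i=5: a_5=6, p_5 = 6*2544 + 1933 = 17197, q_5 = 6*229 + 174 = 1548.

11/1, 100/9, 611/55, 1933/174, 2544/229, 17197/1548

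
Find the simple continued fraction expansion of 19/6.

Run the Euclidean algorithm on 19 and 6; the successive quotients are the partial quotients a_0, a_1, ... (each step inverts the fractional part left over by the previous one):
  19 = 3*6 + 1, so a_0 = 3.
  6 = 6*1 + 0, so a_1 = 6.
The remainder reaches 0 after 2 divisions, so the expansion has 2 partial quotients, read off in order.

[3; 6]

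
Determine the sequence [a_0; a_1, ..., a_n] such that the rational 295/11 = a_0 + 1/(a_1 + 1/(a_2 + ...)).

[26; 1, 4, 2]

Run the Euclidean algorithm on 295 and 11; the successive quotients are the partial quotients a_0, a_1, ... (each step inverts the fractional part left over by the previous one):
  295 = 26*11 + 9, so a_0 = 26.
  11 = 1*9 + 2, so a_1 = 1.
  9 = 4*2 + 1, so a_2 = 4.
  2 = 2*1 + 0, so a_3 = 2.
The remainder reaches 0 after 4 divisions, so the expansion has 4 partial quotients, read off in order.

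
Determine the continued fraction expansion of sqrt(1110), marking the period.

Write x_i = (sqrt(1110) + m_i)/d_i with (m_0, d_0) = (0, 1). a_0 = floor(sqrt(1110)) = 33, since 33^2 = 1089 <= 1110 < 1156 = 34^2.
Iterate m_{i+1} = d_i*a_i - m_i, d_{i+1} = (1110 - m_{i+1}^2)/d_i, a_{i+1} = floor((a_0 + m_{i+1})/d_{i+1}):
  m_1 = 1*33 - 0 = 33, d_1 = (1110 - 33^2)/1 = 21/1 = 21, a_1 = floor((33 + 33)/21) = 3.
  m_2 = 21*3 - 33 = 30, d_2 = (1110 - 30^2)/21 = 210/21 = 10, a_2 = floor((33 + 30)/10) = 6.
  m_3 = 10*6 - 30 = 30, d_3 = (1110 - 30^2)/10 = 210/10 = 21, a_3 = floor((33 + 30)/21) = 3.
  m_4 = 21*3 - 30 = 33, d_4 = (1110 - 33^2)/21 = 21/21 = 1, a_4 = floor((33 + 33)/1) = 66.
  m_5 = 1*66 - 33 = 33, d_5 = (1110 - 33^2)/1 = 21/1 = 21: (m_5, d_5) = (m_1, d_1) = (33, 21), so from here the quotients repeat a_1, ..., a_4; the period length is 4.
Hence the expansion of sqrt(1110) is a_0 = 33 followed by the repeating block 3, 6, 3, 66 (period 4).

[33; (3, 6, 3, 66)]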